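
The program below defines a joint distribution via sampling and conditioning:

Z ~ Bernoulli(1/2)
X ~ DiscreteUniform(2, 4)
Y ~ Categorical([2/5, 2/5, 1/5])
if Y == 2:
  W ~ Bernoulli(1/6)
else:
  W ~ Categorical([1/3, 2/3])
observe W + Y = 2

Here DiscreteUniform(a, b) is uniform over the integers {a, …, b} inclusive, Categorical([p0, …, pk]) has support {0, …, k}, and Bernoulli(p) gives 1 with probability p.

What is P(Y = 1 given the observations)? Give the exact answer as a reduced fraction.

P(Y = 1 | obs) = 8/13

Enumerate traces; 12 have nonzero weight after conditioning:
  (Z=0, X=2, Y=1, W=1) weight 2/45
  (Z=0, X=2, Y=2, W=0) weight 1/36
  (Z=0, X=3, Y=1, W=1) weight 2/45
  (Z=0, X=3, Y=2, W=0) weight 1/36
  (Z=0, X=4, Y=1, W=1) weight 2/45
  (Z=0, X=4, Y=2, W=0) weight 1/36
  (Z=1, X=2, Y=1, W=1) weight 2/45
  (Z=1, X=2, Y=2, W=0) weight 1/36
  … 4 more
Group by Y:
  weight(Y=1) = 4/15
  weight(Y=2) = 1/6
Total weight = 4/15 + 1/6 = 13/30
P(Y=1 | obs) = 4/15 / 13/30 = 8/13
P(Y=2 | obs) = 1/6 / 13/30 = 5/13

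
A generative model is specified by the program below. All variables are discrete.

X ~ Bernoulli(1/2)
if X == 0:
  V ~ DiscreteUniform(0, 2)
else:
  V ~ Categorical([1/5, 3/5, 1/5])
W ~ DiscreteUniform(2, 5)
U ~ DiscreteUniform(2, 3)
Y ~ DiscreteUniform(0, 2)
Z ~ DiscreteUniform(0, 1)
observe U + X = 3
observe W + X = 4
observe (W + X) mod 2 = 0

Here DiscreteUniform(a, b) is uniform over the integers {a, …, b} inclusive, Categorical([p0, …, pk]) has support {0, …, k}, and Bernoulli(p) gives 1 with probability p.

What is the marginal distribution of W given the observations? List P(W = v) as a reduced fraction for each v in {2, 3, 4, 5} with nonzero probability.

Enumerate traces; 36 have nonzero weight after conditioning:
  (X=0, V=0, W=4, U=3, Y=0, Z=0) weight 1/288
  (X=0, V=0, W=4, U=3, Y=0, Z=1) weight 1/288
  (X=0, V=0, W=4, U=3, Y=1, Z=0) weight 1/288
  (X=0, V=0, W=4, U=3, Y=1, Z=1) weight 1/288
  (X=0, V=0, W=4, U=3, Y=2, Z=0) weight 1/288
  (X=0, V=0, W=4, U=3, Y=2, Z=1) weight 1/288
  (X=0, V=1, W=4, U=3, Y=0, Z=0) weight 1/288
  (X=0, V=1, W=4, U=3, Y=0, Z=1) weight 1/288
  (X=1, V=0, W=3, U=2, Y=0, Z=0) weight 1/480
  … 27 more
Group by W:
  weight(W=3) = 1/16
  weight(W=4) = 1/16
Total weight = 1/16 + 1/16 = 1/8
P(W=3 | obs) = 1/16 / 1/8 = 1/2
P(W=4 | obs) = 1/16 / 1/8 = 1/2

P(W=3) = 1/2, P(W=4) = 1/2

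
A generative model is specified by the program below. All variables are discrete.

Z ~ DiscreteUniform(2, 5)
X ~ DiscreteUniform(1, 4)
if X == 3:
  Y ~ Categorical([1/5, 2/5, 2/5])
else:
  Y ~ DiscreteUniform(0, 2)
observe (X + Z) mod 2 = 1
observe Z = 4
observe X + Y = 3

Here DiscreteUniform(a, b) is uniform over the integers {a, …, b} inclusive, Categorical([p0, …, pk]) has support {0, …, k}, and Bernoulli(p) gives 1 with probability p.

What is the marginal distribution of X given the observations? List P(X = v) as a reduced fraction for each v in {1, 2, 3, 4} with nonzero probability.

Enumerate traces; 2 have nonzero weight after conditioning:
  (Z=4, X=1, Y=2) weight 1/48
  (Z=4, X=3, Y=0) weight 1/80
Group by X:
  weight(X=1) = 1/48
  weight(X=3) = 1/80
Total weight = 1/48 + 1/80 = 1/30
P(X=1 | obs) = 1/48 / 1/30 = 5/8
P(X=3 | obs) = 1/80 / 1/30 = 3/8

P(X=1) = 5/8, P(X=3) = 3/8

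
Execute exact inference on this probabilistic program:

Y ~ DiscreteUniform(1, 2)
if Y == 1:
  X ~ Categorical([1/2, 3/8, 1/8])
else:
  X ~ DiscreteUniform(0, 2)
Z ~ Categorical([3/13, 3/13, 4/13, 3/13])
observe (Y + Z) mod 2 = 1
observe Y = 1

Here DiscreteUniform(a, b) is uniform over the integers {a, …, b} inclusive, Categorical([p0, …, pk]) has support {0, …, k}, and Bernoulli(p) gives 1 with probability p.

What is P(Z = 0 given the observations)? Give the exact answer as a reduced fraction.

Enumerate traces; 6 have nonzero weight after conditioning:
  (Y=1, X=0, Z=0) weight 3/52
  (Y=1, X=0, Z=2) weight 1/13
  (Y=1, X=1, Z=0) weight 9/208
  (Y=1, X=1, Z=2) weight 3/52
  (Y=1, X=2, Z=0) weight 3/208
  (Y=1, X=2, Z=2) weight 1/52
Group by Z:
  weight(Z=0) = 3/26
  weight(Z=2) = 2/13
Total weight = 3/26 + 2/13 = 7/26
P(Z=0 | obs) = 3/26 / 7/26 = 3/7
P(Z=2 | obs) = 2/13 / 7/26 = 4/7

P(Z = 0 | obs) = 3/7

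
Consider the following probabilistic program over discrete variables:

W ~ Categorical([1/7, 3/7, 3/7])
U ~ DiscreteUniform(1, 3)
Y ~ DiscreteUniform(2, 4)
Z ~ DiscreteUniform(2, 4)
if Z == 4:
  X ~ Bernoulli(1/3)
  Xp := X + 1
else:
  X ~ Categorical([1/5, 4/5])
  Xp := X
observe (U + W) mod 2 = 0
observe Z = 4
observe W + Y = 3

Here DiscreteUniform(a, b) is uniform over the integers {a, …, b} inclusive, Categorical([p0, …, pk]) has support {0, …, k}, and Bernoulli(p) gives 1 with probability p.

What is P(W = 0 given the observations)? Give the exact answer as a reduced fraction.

P(W = 0 | obs) = 1/7

Enumerate traces; 6 have nonzero weight after conditioning:
  (W=0, U=2, Y=3, Z=4, X=0) weight 2/567
  (W=0, U=2, Y=3, Z=4, X=1) weight 1/567
  (W=1, U=1, Y=2, Z=4, X=0) weight 2/189
  (W=1, U=1, Y=2, Z=4, X=1) weight 1/189
  (W=1, U=3, Y=2, Z=4, X=0) weight 2/189
  (W=1, U=3, Y=2, Z=4, X=1) weight 1/189
Group by W:
  weight(W=0) = 1/189
  weight(W=1) = 2/63
Total weight = 1/189 + 2/63 = 1/27
P(W=0 | obs) = 1/189 / 1/27 = 1/7
P(W=1 | obs) = 2/63 / 1/27 = 6/7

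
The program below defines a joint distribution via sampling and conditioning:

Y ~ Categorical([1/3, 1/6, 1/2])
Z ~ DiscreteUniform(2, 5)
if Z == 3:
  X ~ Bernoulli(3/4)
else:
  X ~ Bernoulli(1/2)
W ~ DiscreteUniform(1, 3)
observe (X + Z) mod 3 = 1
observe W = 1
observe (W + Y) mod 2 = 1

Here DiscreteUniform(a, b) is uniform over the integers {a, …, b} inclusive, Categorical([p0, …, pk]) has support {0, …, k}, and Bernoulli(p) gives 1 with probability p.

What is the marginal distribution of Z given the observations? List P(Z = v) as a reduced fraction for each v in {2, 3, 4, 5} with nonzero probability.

P(Z=3) = 3/5, P(Z=4) = 2/5

Enumerate traces; 4 have nonzero weight after conditioning:
  (Y=0, Z=3, X=1, W=1) weight 1/48
  (Y=0, Z=4, X=0, W=1) weight 1/72
  (Y=2, Z=3, X=1, W=1) weight 1/32
  (Y=2, Z=4, X=0, W=1) weight 1/48
Group by Z:
  weight(Z=3) = 5/96
  weight(Z=4) = 5/144
Total weight = 5/96 + 5/144 = 25/288
P(Z=3 | obs) = 5/96 / 25/288 = 3/5
P(Z=4 | obs) = 5/144 / 25/288 = 2/5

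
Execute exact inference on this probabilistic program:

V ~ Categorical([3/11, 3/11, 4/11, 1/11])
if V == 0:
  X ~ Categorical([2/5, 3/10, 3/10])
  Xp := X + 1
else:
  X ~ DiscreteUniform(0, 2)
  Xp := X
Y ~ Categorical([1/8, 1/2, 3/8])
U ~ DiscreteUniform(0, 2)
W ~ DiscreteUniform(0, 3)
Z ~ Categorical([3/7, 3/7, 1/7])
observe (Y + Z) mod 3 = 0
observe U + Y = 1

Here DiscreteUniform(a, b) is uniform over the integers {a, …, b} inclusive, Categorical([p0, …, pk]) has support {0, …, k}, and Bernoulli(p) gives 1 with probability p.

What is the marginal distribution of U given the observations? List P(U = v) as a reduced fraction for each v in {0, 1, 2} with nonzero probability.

P(U=0) = 4/7, P(U=1) = 3/7

Enumerate traces; 96 have nonzero weight after conditioning:
  (V=0, X=0, Y=0, U=1, W=0, Z=0) weight 3/6160
  (V=0, X=0, Y=0, U=1, W=1, Z=0) weight 3/6160
  (V=0, X=0, Y=0, U=1, W=2, Z=0) weight 3/6160
  (V=0, X=0, Y=0, U=1, W=3, Z=0) weight 3/6160
  (V=0, X=0, Y=1, U=0, W=0, Z=2) weight 1/1540
  (V=0, X=0, Y=1, U=0, W=1, Z=2) weight 1/1540
  (V=0, X=0, Y=1, U=0, W=2, Z=2) weight 1/1540
  (V=0, X=0, Y=1, U=0, W=3, Z=2) weight 1/1540
  … 88 more
Group by U:
  weight(U=0) = 1/42
  weight(U=1) = 1/56
Total weight = 1/42 + 1/56 = 1/24
P(U=0 | obs) = 1/42 / 1/24 = 4/7
P(U=1 | obs) = 1/56 / 1/24 = 3/7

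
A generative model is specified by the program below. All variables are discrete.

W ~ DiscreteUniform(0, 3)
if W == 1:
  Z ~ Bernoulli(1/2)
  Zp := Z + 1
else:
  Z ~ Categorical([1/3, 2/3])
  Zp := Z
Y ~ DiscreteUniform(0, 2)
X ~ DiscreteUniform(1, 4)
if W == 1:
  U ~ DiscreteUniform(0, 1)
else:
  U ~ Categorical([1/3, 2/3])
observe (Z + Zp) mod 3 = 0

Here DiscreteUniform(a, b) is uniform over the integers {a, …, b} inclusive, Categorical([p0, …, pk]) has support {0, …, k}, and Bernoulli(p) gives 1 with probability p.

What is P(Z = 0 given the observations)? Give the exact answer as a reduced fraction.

P(Z = 0 | obs) = 2/3

Enumerate traces; 96 have nonzero weight after conditioning:
  (W=0, Z=0, Y=0, X=1, U=0) weight 1/432
  (W=0, Z=0, Y=0, X=1, U=1) weight 1/216
  (W=0, Z=0, Y=0, X=2, U=0) weight 1/432
  (W=0, Z=0, Y=0, X=2, U=1) weight 1/216
  (W=0, Z=0, Y=0, X=3, U=0) weight 1/432
  (W=0, Z=0, Y=0, X=3, U=1) weight 1/216
  (W=0, Z=0, Y=0, X=4, U=0) weight 1/432
  (W=0, Z=0, Y=0, X=4, U=1) weight 1/216
  (W=1, Z=1, Y=0, X=1, U=0) weight 1/192
  … 87 more
Group by Z:
  weight(Z=0) = 1/4
  weight(Z=1) = 1/8
Total weight = 1/4 + 1/8 = 3/8
P(Z=0 | obs) = 1/4 / 3/8 = 2/3
P(Z=1 | obs) = 1/8 / 3/8 = 1/3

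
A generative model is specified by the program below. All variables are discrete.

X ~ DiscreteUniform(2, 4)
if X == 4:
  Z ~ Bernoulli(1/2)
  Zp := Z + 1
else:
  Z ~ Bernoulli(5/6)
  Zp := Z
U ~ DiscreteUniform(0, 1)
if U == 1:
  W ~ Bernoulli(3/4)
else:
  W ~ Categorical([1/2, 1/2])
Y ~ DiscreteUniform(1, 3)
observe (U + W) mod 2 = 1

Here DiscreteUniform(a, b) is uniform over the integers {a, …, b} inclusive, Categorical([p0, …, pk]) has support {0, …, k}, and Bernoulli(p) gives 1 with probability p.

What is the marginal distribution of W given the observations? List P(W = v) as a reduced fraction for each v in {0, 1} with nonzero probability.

P(W=0) = 1/3, P(W=1) = 2/3

Enumerate traces; 36 have nonzero weight after conditioning:
  (X=2, Z=0, U=0, W=1, Y=1) weight 1/216
  (X=2, Z=0, U=0, W=1, Y=2) weight 1/216
  (X=2, Z=0, U=0, W=1, Y=3) weight 1/216
  (X=2, Z=0, U=1, W=0, Y=1) weight 1/432
  (X=2, Z=0, U=1, W=0, Y=2) weight 1/432
  (X=2, Z=0, U=1, W=0, Y=3) weight 1/432
  (X=2, Z=1, U=0, W=1, Y=1) weight 5/216
  (X=2, Z=1, U=0, W=1, Y=2) weight 5/216
  … 28 more
Group by W:
  weight(W=0) = 1/8
  weight(W=1) = 1/4
Total weight = 1/8 + 1/4 = 3/8
P(W=0 | obs) = 1/8 / 3/8 = 1/3
P(W=1 | obs) = 1/4 / 3/8 = 2/3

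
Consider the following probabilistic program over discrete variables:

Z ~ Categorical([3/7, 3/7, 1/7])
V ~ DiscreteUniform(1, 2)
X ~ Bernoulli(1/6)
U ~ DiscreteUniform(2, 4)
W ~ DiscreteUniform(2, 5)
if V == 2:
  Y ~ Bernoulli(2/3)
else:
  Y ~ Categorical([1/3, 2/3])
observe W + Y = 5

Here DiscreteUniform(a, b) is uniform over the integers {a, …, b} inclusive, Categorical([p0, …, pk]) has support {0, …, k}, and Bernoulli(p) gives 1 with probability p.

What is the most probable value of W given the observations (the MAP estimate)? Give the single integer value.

argmax_v P(W = v | obs) = 4

Enumerate traces; 72 have nonzero weight after conditioning:
  (Z=0, V=1, X=0, U=2, W=4, Y=1) weight 5/504
  (Z=0, V=1, X=0, U=2, W=5, Y=0) weight 5/1008
  (Z=0, V=1, X=0, U=3, W=4, Y=1) weight 5/504
  (Z=0, V=1, X=0, U=3, W=5, Y=0) weight 5/1008
  (Z=0, V=1, X=0, U=4, W=4, Y=1) weight 5/504
  (Z=0, V=1, X=0, U=4, W=5, Y=0) weight 5/1008
  (Z=0, V=1, X=1, U=2, W=4, Y=1) weight 1/504
  (Z=0, V=1, X=1, U=2, W=5, Y=0) weight 1/1008
  … 64 more
Group by W:
  weight(W=4) = 1/6
  weight(W=5) = 1/12
Total weight = 1/6 + 1/12 = 1/4
P(W=4 | obs) = 1/6 / 1/4 = 2/3
P(W=5 | obs) = 1/12 / 1/4 = 1/3
argmax = 4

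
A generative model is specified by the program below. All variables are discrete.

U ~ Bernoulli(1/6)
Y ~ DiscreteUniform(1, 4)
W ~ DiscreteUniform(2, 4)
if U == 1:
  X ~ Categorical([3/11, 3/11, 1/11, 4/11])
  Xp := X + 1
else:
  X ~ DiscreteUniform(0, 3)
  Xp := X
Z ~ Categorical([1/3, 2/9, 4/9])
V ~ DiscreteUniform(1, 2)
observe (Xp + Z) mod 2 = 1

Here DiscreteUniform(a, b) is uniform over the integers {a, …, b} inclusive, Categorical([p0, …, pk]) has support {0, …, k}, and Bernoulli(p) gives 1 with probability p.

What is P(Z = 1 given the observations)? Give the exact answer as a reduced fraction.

Enumerate traces; 288 have nonzero weight after conditioning:
  (U=0, Y=1, W=2, X=0, Z=1, V=1) weight 5/2592
  (U=0, Y=1, W=2, X=0, Z=1, V=2) weight 5/2592
  (U=0, Y=1, W=2, X=1, Z=0, V=1) weight 5/1728
  (U=0, Y=1, W=2, X=1, Z=0, V=2) weight 5/1728
  (U=0, Y=1, W=2, X=1, Z=2, V=1) weight 5/1296
  (U=0, Y=1, W=2, X=1, Z=2, V=2) weight 5/1296
  (U=0, Y=1, W=2, X=2, Z=1, V=1) weight 5/2592
  (U=0, Y=1, W=2, X=2, Z=1, V=2) weight 5/2592
  … 280 more
Group by Z:
  weight(Z=0) = 7/44
  weight(Z=1) = 23/198
  weight(Z=2) = 7/33
Total weight = 7/44 + 23/198 + 7/33 = 193/396
P(Z=0 | obs) = 7/44 / 193/396 = 63/193
P(Z=1 | obs) = 23/198 / 193/396 = 46/193
P(Z=2 | obs) = 7/33 / 193/396 = 84/193

P(Z = 1 | obs) = 46/193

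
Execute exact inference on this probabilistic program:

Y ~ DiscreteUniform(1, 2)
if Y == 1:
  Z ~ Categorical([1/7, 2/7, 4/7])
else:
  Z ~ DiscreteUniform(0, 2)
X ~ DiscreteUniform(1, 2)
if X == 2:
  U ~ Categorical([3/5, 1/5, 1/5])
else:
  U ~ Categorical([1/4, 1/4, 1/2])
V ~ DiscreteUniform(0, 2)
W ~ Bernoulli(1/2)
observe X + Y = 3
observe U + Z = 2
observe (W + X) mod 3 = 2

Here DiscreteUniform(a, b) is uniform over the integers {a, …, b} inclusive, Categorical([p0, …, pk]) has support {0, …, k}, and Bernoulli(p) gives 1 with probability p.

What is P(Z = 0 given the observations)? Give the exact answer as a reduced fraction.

Enumerate traces; 18 have nonzero weight after conditioning:
  (Y=1, Z=0, X=2, U=2, V=0, W=0) weight 1/840
  (Y=1, Z=0, X=2, U=2, V=1, W=0) weight 1/840
  (Y=1, Z=0, X=2, U=2, V=2, W=0) weight 1/840
  (Y=1, Z=1, X=2, U=1, V=0, W=0) weight 1/420
  (Y=1, Z=1, X=2, U=1, V=1, W=0) weight 1/420
  (Y=1, Z=1, X=2, U=1, V=2, W=0) weight 1/420
  (Y=1, Z=2, X=2, U=0, V=0, W=0) weight 1/70
  (Y=1, Z=2, X=2, U=0, V=1, W=0) weight 1/70
  … 10 more
Group by Z:
  weight(Z=0) = 41/1680
  weight(Z=1) = 59/3360
  weight(Z=2) = 179/3360
Total weight = 41/1680 + 59/3360 + 179/3360 = 2/21
P(Z=0 | obs) = 41/1680 / 2/21 = 41/160
P(Z=1 | obs) = 59/3360 / 2/21 = 59/320
P(Z=2 | obs) = 179/3360 / 2/21 = 179/320

P(Z = 0 | obs) = 41/160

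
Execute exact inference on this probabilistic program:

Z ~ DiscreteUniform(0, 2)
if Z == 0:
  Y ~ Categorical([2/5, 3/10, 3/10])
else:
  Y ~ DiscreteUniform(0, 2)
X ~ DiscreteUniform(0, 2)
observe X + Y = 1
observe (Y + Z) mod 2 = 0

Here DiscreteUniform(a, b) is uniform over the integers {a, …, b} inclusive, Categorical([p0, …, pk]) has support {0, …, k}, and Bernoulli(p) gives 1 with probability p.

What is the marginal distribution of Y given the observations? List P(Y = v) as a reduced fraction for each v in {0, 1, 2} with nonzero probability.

Enumerate traces; 3 have nonzero weight after conditioning:
  (Z=0, Y=0, X=1) weight 2/45
  (Z=1, Y=1, X=0) weight 1/27
  (Z=2, Y=0, X=1) weight 1/27
Group by Y:
  weight(Y=0) = 11/135
  weight(Y=1) = 1/27
Total weight = 11/135 + 1/27 = 16/135
P(Y=0 | obs) = 11/135 / 16/135 = 11/16
P(Y=1 | obs) = 1/27 / 16/135 = 5/16

P(Y=0) = 11/16, P(Y=1) = 5/16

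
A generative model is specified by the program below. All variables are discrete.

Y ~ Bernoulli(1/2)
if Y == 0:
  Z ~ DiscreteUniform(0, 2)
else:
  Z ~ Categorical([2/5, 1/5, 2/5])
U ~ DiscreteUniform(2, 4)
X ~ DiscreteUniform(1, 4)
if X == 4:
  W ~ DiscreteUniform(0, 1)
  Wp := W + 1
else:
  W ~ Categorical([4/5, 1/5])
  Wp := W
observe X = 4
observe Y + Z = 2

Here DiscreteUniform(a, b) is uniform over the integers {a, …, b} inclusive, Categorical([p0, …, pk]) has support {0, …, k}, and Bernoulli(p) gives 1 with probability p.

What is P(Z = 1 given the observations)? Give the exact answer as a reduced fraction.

P(Z = 1 | obs) = 3/8

Enumerate traces; 12 have nonzero weight after conditioning:
  (Y=0, Z=2, U=2, X=4, W=0) weight 1/144
  (Y=0, Z=2, U=2, X=4, W=1) weight 1/144
  (Y=0, Z=2, U=3, X=4, W=0) weight 1/144
  (Y=0, Z=2, U=3, X=4, W=1) weight 1/144
  (Y=0, Z=2, U=4, X=4, W=0) weight 1/144
  (Y=0, Z=2, U=4, X=4, W=1) weight 1/144
  (Y=1, Z=1, U=2, X=4, W=0) weight 1/240
  (Y=1, Z=1, U=2, X=4, W=1) weight 1/240
  … 4 more
Group by Z:
  weight(Z=1) = 1/40
  weight(Z=2) = 1/24
Total weight = 1/40 + 1/24 = 1/15
P(Z=1 | obs) = 1/40 / 1/15 = 3/8
P(Z=2 | obs) = 1/24 / 1/15 = 5/8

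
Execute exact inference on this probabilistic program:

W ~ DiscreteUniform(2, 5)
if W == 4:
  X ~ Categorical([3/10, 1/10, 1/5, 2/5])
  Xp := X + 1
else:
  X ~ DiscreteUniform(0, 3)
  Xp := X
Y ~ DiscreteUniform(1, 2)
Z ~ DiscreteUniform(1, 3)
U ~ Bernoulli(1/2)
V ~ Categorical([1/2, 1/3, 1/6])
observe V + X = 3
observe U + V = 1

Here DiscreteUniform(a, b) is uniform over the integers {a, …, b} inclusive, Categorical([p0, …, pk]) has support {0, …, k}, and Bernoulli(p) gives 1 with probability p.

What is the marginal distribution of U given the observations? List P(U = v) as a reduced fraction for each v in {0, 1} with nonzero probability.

Enumerate traces; 48 have nonzero weight after conditioning:
  (W=2, X=2, Y=1, Z=1, U=0, V=1) weight 1/576
  (W=2, X=2, Y=1, Z=2, U=0, V=1) weight 1/576
  (W=2, X=2, Y=1, Z=3, U=0, V=1) weight 1/576
  (W=2, X=2, Y=2, Z=1, U=0, V=1) weight 1/576
  (W=2, X=2, Y=2, Z=2, U=0, V=1) weight 1/576
  (W=2, X=2, Y=2, Z=3, U=0, V=1) weight 1/576
  (W=2, X=3, Y=1, Z=1, U=1, V=0) weight 1/384
  (W=2, X=3, Y=1, Z=2, U=1, V=0) weight 1/384
  … 40 more
Group by U:
  weight(U=0) = 19/480
  weight(U=1) = 23/320
Total weight = 19/480 + 23/320 = 107/960
P(U=0 | obs) = 19/480 / 107/960 = 38/107
P(U=1 | obs) = 23/320 / 107/960 = 69/107

P(U=0) = 38/107, P(U=1) = 69/107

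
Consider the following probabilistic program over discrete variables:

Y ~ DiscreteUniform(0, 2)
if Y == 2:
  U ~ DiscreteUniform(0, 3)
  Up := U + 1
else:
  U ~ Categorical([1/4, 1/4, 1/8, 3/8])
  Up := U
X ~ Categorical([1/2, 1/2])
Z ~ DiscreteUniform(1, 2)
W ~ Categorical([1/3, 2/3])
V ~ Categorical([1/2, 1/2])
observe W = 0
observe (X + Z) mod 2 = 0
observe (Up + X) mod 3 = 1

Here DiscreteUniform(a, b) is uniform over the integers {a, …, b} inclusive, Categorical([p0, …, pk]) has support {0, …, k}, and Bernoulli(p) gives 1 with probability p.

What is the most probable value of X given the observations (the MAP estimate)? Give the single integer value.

Enumerate traces; 18 have nonzero weight after conditioning:
  (Y=0, U=0, X=1, Z=1, W=0, V=0) weight 1/288
  (Y=0, U=0, X=1, Z=1, W=0, V=1) weight 1/288
  (Y=0, U=1, X=0, Z=2, W=0, V=0) weight 1/288
  (Y=0, U=1, X=0, Z=2, W=0, V=1) weight 1/288
  (Y=0, U=3, X=1, Z=1, W=0, V=0) weight 1/192
  (Y=0, U=3, X=1, Z=1, W=0, V=1) weight 1/192
  (Y=1, U=0, X=1, Z=1, W=0, V=0) weight 1/288
  (Y=1, U=0, X=1, Z=1, W=0, V=1) weight 1/288
  … 10 more
Group by X:
  weight(X=0) = 1/36
  weight(X=1) = 1/24
Total weight = 1/36 + 1/24 = 5/72
P(X=0 | obs) = 1/36 / 5/72 = 2/5
P(X=1 | obs) = 1/24 / 5/72 = 3/5
argmax = 1

argmax_v P(X = v | obs) = 1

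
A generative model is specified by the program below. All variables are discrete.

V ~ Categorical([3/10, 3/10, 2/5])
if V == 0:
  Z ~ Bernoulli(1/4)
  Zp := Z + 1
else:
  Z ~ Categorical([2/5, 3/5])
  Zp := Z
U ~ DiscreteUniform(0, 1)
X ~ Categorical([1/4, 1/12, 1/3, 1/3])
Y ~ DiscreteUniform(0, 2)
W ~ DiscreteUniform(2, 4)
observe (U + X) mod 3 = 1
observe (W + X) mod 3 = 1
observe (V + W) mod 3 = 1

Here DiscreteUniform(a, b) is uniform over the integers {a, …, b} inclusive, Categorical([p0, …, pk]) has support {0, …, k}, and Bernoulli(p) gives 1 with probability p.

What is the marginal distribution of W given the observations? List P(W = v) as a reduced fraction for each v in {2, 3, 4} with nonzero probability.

P(W=3) = 1/8, P(W=4) = 7/8

Enumerate traces; 18 have nonzero weight after conditioning:
  (V=0, Z=0, U=1, X=0, Y=0, W=4) weight 1/320
  (V=0, Z=0, U=1, X=0, Y=1, W=4) weight 1/320
  (V=0, Z=0, U=1, X=0, Y=2, W=4) weight 1/320
  (V=0, Z=0, U=1, X=3, Y=0, W=4) weight 1/240
  (V=0, Z=0, U=1, X=3, Y=1, W=4) weight 1/240
  (V=0, Z=0, U=1, X=3, Y=2, W=4) weight 1/240
  (V=0, Z=1, U=1, X=0, Y=0, W=4) weight 1/960
  (V=0, Z=1, U=1, X=0, Y=1, W=4) weight 1/960
  (V=1, Z=0, U=0, X=1, Y=0, W=3) weight 1/1800
  … 9 more
Group by W:
  weight(W=3) = 1/240
  weight(W=4) = 7/240
Total weight = 1/240 + 7/240 = 1/30
P(W=3 | obs) = 1/240 / 1/30 = 1/8
P(W=4 | obs) = 7/240 / 1/30 = 7/8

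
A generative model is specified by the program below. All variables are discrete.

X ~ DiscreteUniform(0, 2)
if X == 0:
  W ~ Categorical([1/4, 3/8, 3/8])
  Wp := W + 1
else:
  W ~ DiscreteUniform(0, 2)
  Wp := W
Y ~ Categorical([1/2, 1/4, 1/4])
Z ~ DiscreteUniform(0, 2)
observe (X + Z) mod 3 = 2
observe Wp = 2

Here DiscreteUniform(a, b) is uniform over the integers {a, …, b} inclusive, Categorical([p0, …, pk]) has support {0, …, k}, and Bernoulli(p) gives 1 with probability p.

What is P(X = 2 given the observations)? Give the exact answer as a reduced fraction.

P(X = 2 | obs) = 8/25

Enumerate traces; 9 have nonzero weight after conditioning:
  (X=0, W=1, Y=0, Z=2) weight 1/48
  (X=0, W=1, Y=1, Z=2) weight 1/96
  (X=0, W=1, Y=2, Z=2) weight 1/96
  (X=1, W=2, Y=0, Z=1) weight 1/54
  (X=1, W=2, Y=1, Z=1) weight 1/108
  (X=1, W=2, Y=2, Z=1) weight 1/108
  (X=2, W=2, Y=0, Z=0) weight 1/54
  (X=2, W=2, Y=1, Z=0) weight 1/108
  … 1 more
Group by X:
  weight(X=0) = 1/24
  weight(X=1) = 1/27
  weight(X=2) = 1/27
Total weight = 1/24 + 1/27 + 1/27 = 25/216
P(X=0 | obs) = 1/24 / 25/216 = 9/25
P(X=1 | obs) = 1/27 / 25/216 = 8/25
P(X=2 | obs) = 1/27 / 25/216 = 8/25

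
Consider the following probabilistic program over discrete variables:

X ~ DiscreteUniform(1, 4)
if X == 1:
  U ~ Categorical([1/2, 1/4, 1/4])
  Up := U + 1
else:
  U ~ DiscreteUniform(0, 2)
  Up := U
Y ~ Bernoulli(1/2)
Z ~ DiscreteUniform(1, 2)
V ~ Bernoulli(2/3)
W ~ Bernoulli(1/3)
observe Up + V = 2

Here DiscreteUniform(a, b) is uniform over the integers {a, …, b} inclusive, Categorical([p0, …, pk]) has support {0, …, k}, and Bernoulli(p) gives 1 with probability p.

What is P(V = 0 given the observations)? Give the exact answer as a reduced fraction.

P(V = 0 | obs) = 5/17

Enumerate traces; 64 have nonzero weight after conditioning:
  (X=1, U=0, Y=0, Z=1, V=1, W=0) weight 1/72
  (X=1, U=0, Y=0, Z=1, V=1, W=1) weight 1/144
  (X=1, U=0, Y=0, Z=2, V=1, W=0) weight 1/72
  (X=1, U=0, Y=0, Z=2, V=1, W=1) weight 1/144
  (X=1, U=0, Y=1, Z=1, V=1, W=0) weight 1/72
  (X=1, U=0, Y=1, Z=1, V=1, W=1) weight 1/144
  (X=1, U=0, Y=1, Z=2, V=1, W=0) weight 1/72
  (X=1, U=0, Y=1, Z=2, V=1, W=1) weight 1/144
  (X=1, U=1, Y=0, Z=1, V=0, W=0) weight 1/288
  … 55 more
Group by V:
  weight(V=0) = 5/48
  weight(V=1) = 1/4
Total weight = 5/48 + 1/4 = 17/48
P(V=0 | obs) = 5/48 / 17/48 = 5/17
P(V=1 | obs) = 1/4 / 17/48 = 12/17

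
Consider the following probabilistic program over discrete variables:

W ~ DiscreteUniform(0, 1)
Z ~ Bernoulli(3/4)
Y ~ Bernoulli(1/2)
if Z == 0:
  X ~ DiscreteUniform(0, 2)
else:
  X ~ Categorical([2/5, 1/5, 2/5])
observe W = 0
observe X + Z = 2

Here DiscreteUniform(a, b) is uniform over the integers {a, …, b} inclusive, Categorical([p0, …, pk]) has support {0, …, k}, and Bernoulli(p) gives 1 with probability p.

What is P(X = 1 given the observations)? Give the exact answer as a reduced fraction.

Enumerate traces; 4 have nonzero weight after conditioning:
  (W=0, Z=0, Y=0, X=2) weight 1/48
  (W=0, Z=0, Y=1, X=2) weight 1/48
  (W=0, Z=1, Y=0, X=1) weight 3/80
  (W=0, Z=1, Y=1, X=1) weight 3/80
Group by X:
  weight(X=1) = 3/40
  weight(X=2) = 1/24
Total weight = 3/40 + 1/24 = 7/60
P(X=1 | obs) = 3/40 / 7/60 = 9/14
P(X=2 | obs) = 1/24 / 7/60 = 5/14

P(X = 1 | obs) = 9/14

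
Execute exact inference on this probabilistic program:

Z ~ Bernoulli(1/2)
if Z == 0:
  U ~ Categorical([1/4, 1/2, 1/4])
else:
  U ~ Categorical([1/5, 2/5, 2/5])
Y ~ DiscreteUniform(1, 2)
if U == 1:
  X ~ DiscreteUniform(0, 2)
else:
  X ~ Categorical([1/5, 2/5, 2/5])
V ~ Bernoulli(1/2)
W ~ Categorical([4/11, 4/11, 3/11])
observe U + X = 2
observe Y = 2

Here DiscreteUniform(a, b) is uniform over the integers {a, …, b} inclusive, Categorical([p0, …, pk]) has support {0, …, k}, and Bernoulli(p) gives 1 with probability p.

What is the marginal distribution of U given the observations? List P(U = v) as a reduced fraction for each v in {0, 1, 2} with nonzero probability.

P(U=0) = 18/61, P(U=1) = 30/61, P(U=2) = 13/61

Enumerate traces; 36 have nonzero weight after conditioning:
  (Z=0, U=0, Y=2, X=2, V=0, W=0) weight 1/220
  (Z=0, U=0, Y=2, X=2, V=0, W=1) weight 1/220
  (Z=0, U=0, Y=2, X=2, V=0, W=2) weight 3/880
  (Z=0, U=0, Y=2, X=2, V=1, W=0) weight 1/220
  (Z=0, U=0, Y=2, X=2, V=1, W=1) weight 1/220
  (Z=0, U=0, Y=2, X=2, V=1, W=2) weight 3/880
  (Z=0, U=1, Y=2, X=1, V=0, W=0) weight 1/132
  (Z=0, U=1, Y=2, X=1, V=0, W=1) weight 1/132
  (Z=0, U=2, Y=2, X=0, V=0, W=0) weight 1/440
  … 27 more
Group by U:
  weight(U=0) = 9/200
  weight(U=1) = 3/40
  weight(U=2) = 13/400
Total weight = 9/200 + 3/40 + 13/400 = 61/400
P(U=0 | obs) = 9/200 / 61/400 = 18/61
P(U=1 | obs) = 3/40 / 61/400 = 30/61
P(U=2 | obs) = 13/400 / 61/400 = 13/61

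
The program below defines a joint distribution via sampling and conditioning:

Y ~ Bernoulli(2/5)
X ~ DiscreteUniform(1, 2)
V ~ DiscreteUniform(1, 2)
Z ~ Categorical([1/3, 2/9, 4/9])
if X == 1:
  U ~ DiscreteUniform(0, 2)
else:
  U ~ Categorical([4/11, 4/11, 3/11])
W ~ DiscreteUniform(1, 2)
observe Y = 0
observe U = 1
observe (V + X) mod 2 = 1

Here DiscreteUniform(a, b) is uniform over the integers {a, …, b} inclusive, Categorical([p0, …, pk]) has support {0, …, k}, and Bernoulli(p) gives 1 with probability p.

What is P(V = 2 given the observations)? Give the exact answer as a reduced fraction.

Enumerate traces; 12 have nonzero weight after conditioning:
  (Y=0, X=1, V=2, Z=0, U=1, W=1) weight 1/120
  (Y=0, X=1, V=2, Z=0, U=1, W=2) weight 1/120
  (Y=0, X=1, V=2, Z=1, U=1, W=1) weight 1/180
  (Y=0, X=1, V=2, Z=1, U=1, W=2) weight 1/180
  (Y=0, X=1, V=2, Z=2, U=1, W=1) weight 1/90
  (Y=0, X=1, V=2, Z=2, U=1, W=2) weight 1/90
  (Y=0, X=2, V=1, Z=0, U=1, W=1) weight 1/110
  (Y=0, X=2, V=1, Z=0, U=1, W=2) weight 1/110
  … 4 more
Group by V:
  weight(V=1) = 3/55
  weight(V=2) = 1/20
Total weight = 3/55 + 1/20 = 23/220
P(V=1 | obs) = 3/55 / 23/220 = 12/23
P(V=2 | obs) = 1/20 / 23/220 = 11/23

P(V = 2 | obs) = 11/23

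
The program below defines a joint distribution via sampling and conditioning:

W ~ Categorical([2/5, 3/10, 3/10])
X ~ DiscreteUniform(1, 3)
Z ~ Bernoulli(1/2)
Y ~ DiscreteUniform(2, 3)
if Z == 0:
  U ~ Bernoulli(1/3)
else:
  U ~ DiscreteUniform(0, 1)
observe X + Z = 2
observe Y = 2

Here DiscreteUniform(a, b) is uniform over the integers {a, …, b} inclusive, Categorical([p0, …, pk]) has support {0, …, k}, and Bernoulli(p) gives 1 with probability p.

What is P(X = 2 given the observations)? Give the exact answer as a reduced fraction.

P(X = 2 | obs) = 1/2

Enumerate traces; 12 have nonzero weight after conditioning:
  (W=0, X=1, Z=1, Y=2, U=0) weight 1/60
  (W=0, X=1, Z=1, Y=2, U=1) weight 1/60
  (W=0, X=2, Z=0, Y=2, U=0) weight 1/45
  (W=0, X=2, Z=0, Y=2, U=1) weight 1/90
  (W=1, X=1, Z=1, Y=2, U=0) weight 1/80
  (W=1, X=1, Z=1, Y=2, U=1) weight 1/80
  (W=1, X=2, Z=0, Y=2, U=0) weight 1/60
  (W=1, X=2, Z=0, Y=2, U=1) weight 1/120
  … 4 more
Group by X:
  weight(X=1) = 1/12
  weight(X=2) = 1/12
Total weight = 1/12 + 1/12 = 1/6
P(X=1 | obs) = 1/12 / 1/6 = 1/2
P(X=2 | obs) = 1/12 / 1/6 = 1/2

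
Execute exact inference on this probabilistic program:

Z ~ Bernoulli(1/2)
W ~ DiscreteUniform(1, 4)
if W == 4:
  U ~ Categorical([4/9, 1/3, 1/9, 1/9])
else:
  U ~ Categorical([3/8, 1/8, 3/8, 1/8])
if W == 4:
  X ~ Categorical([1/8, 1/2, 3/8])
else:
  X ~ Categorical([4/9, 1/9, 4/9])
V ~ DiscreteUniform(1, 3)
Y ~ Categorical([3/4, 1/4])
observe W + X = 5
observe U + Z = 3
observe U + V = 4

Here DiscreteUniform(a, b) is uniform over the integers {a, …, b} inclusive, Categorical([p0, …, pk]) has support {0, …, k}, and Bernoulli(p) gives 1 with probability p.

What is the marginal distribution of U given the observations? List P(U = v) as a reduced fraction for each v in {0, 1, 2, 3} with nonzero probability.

Enumerate traces; 8 have nonzero weight after conditioning:
  (Z=0, W=3, U=3, X=2, V=1, Y=0) weight 1/576
  (Z=0, W=3, U=3, X=2, V=1, Y=1) weight 1/1728
  (Z=0, W=4, U=3, X=1, V=1, Y=0) weight 1/576
  (Z=0, W=4, U=3, X=1, V=1, Y=1) weight 1/1728
  (Z=1, W=3, U=2, X=2, V=2, Y=0) weight 1/192
  (Z=1, W=3, U=2, X=2, V=2, Y=1) weight 1/576
  (Z=1, W=4, U=2, X=1, V=2, Y=0) weight 1/576
  (Z=1, W=4, U=2, X=1, V=2, Y=1) weight 1/1728
Group by U:
  weight(U=2) = 1/108
  weight(U=3) = 1/216
Total weight = 1/108 + 1/216 = 1/72
P(U=2 | obs) = 1/108 / 1/72 = 2/3
P(U=3 | obs) = 1/216 / 1/72 = 1/3

P(U=2) = 2/3, P(U=3) = 1/3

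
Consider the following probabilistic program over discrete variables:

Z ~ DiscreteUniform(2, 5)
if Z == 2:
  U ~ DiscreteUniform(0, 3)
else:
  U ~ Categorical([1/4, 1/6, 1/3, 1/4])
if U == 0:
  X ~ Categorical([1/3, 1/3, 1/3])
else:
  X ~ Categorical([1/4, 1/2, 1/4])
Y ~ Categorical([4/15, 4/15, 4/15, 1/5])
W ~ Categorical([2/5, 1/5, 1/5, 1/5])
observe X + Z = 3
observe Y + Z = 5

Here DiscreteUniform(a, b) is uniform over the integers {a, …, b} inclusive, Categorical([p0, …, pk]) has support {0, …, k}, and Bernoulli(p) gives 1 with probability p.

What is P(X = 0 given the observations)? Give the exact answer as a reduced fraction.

P(X = 0 | obs) = 26/59

Enumerate traces; 32 have nonzero weight after conditioning:
  (Z=2, U=0, X=1, Y=3, W=0) weight 1/600
  (Z=2, U=0, X=1, Y=3, W=1) weight 1/1200
  (Z=2, U=0, X=1, Y=3, W=2) weight 1/1200
  (Z=2, U=0, X=1, Y=3, W=3) weight 1/1200
  (Z=2, U=1, X=1, Y=3, W=0) weight 1/400
  (Z=2, U=1, X=1, Y=3, W=1) weight 1/800
  (Z=2, U=1, X=1, Y=3, W=2) weight 1/800
  (Z=2, U=1, X=1, Y=3, W=3) weight 1/800
  (Z=3, U=0, X=0, Y=2, W=0) weight 1/450
  … 23 more
Group by X:
  weight(X=0) = 13/720
  weight(X=1) = 11/480
Total weight = 13/720 + 11/480 = 59/1440
P(X=0 | obs) = 13/720 / 59/1440 = 26/59
P(X=1 | obs) = 11/480 / 59/1440 = 33/59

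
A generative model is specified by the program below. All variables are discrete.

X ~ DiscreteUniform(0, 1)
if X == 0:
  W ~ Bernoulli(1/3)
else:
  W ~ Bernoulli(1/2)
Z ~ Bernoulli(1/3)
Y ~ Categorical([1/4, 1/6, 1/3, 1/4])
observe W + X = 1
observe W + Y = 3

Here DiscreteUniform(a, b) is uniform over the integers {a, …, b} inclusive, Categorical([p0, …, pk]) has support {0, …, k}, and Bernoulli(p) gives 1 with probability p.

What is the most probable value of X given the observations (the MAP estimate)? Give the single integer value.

Enumerate traces; 4 have nonzero weight after conditioning:
  (X=0, W=1, Z=0, Y=2) weight 1/27
  (X=0, W=1, Z=1, Y=2) weight 1/54
  (X=1, W=0, Z=0, Y=3) weight 1/24
  (X=1, W=0, Z=1, Y=3) weight 1/48
Group by X:
  weight(X=0) = 1/18
  weight(X=1) = 1/16
Total weight = 1/18 + 1/16 = 17/144
P(X=0 | obs) = 1/18 / 17/144 = 8/17
P(X=1 | obs) = 1/16 / 17/144 = 9/17
argmax = 1

argmax_v P(X = v | obs) = 1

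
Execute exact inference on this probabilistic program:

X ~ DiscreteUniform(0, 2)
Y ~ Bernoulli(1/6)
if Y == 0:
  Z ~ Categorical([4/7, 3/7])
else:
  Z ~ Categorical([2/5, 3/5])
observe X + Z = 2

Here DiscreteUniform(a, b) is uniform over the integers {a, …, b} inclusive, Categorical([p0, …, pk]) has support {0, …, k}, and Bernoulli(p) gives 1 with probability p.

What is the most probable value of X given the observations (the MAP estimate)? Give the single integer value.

Enumerate traces; 4 have nonzero weight after conditioning:
  (X=1, Y=0, Z=1) weight 5/42
  (X=1, Y=1, Z=1) weight 1/30
  (X=2, Y=0, Z=0) weight 10/63
  (X=2, Y=1, Z=0) weight 1/45
Group by X:
  weight(X=1) = 16/105
  weight(X=2) = 19/105
Total weight = 16/105 + 19/105 = 1/3
P(X=1 | obs) = 16/105 / 1/3 = 16/35
P(X=2 | obs) = 19/105 / 1/3 = 19/35
argmax = 2

argmax_v P(X = v | obs) = 2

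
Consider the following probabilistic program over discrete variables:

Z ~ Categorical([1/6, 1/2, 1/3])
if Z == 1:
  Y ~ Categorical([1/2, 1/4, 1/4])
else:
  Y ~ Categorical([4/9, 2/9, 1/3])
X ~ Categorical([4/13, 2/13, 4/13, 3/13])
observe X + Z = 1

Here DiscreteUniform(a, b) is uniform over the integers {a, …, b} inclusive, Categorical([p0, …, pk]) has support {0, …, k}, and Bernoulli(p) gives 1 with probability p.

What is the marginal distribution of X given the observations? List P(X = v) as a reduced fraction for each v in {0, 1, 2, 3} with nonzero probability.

P(X=0) = 6/7, P(X=1) = 1/7

Enumerate traces; 6 have nonzero weight after conditioning:
  (Z=0, Y=0, X=1) weight 4/351
  (Z=0, Y=1, X=1) weight 2/351
  (Z=0, Y=2, X=1) weight 1/117
  (Z=1, Y=0, X=0) weight 1/13
  (Z=1, Y=1, X=0) weight 1/26
  (Z=1, Y=2, X=0) weight 1/26
Group by X:
  weight(X=0) = 2/13
  weight(X=1) = 1/39
Total weight = 2/13 + 1/39 = 7/39
P(X=0 | obs) = 2/13 / 7/39 = 6/7
P(X=1 | obs) = 1/39 / 7/39 = 1/7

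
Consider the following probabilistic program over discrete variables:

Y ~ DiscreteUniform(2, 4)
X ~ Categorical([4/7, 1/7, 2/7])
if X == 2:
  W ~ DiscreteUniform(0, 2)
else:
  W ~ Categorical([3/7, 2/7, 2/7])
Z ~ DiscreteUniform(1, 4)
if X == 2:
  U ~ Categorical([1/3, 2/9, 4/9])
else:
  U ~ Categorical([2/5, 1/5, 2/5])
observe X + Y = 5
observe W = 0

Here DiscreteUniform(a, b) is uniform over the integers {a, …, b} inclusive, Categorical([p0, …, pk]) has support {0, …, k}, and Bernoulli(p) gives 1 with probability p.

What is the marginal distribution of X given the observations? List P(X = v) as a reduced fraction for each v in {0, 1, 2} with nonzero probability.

P(X=1) = 9/23, P(X=2) = 14/23

Enumerate traces; 24 have nonzero weight after conditioning:
  (Y=3, X=2, W=0, Z=1, U=0) weight 1/378
  (Y=3, X=2, W=0, Z=1, U=1) weight 1/567
  (Y=3, X=2, W=0, Z=1, U=2) weight 2/567
  (Y=3, X=2, W=0, Z=2, U=0) weight 1/378
  (Y=3, X=2, W=0, Z=2, U=1) weight 1/567
  (Y=3, X=2, W=0, Z=2, U=2) weight 2/567
  (Y=3, X=2, W=0, Z=3, U=0) weight 1/378
  (Y=3, X=2, W=0, Z=3, U=1) weight 1/567
  (Y=4, X=1, W=0, Z=1, U=0) weight 1/490
  … 15 more
Group by X:
  weight(X=1) = 1/49
  weight(X=2) = 2/63
Total weight = 1/49 + 2/63 = 23/441
P(X=1 | obs) = 1/49 / 23/441 = 9/23
P(X=2 | obs) = 2/63 / 23/441 = 14/23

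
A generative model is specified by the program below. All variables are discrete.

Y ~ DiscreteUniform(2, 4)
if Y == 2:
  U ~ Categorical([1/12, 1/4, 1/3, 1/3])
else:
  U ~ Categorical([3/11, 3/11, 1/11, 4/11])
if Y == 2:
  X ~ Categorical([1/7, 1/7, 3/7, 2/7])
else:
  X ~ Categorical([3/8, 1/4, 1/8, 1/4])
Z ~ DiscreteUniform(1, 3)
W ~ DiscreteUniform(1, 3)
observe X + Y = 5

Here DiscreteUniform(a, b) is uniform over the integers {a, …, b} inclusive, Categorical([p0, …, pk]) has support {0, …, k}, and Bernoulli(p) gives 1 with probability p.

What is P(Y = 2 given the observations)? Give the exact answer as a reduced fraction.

P(Y = 2 | obs) = 16/37

Enumerate traces; 108 have nonzero weight after conditioning:
  (Y=2, U=0, X=3, Z=1, W=1) weight 1/1134
  (Y=2, U=0, X=3, Z=1, W=2) weight 1/1134
  (Y=2, U=0, X=3, Z=1, W=3) weight 1/1134
  (Y=2, U=0, X=3, Z=2, W=1) weight 1/1134
  (Y=2, U=0, X=3, Z=2, W=2) weight 1/1134
  (Y=2, U=0, X=3, Z=2, W=3) weight 1/1134
  (Y=2, U=0, X=3, Z=3, W=1) weight 1/1134
  (Y=2, U=0, X=3, Z=3, W=2) weight 1/1134
  (Y=3, U=0, X=2, Z=1, W=1) weight 1/792
  (Y=4, U=0, X=1, Z=1, W=1) weight 1/396
  … 98 more
Group by Y:
  weight(Y=2) = 2/21
  weight(Y=3) = 1/24
  weight(Y=4) = 1/12
Total weight = 2/21 + 1/24 + 1/12 = 37/168
P(Y=2 | obs) = 2/21 / 37/168 = 16/37
P(Y=3 | obs) = 1/24 / 37/168 = 7/37
P(Y=4 | obs) = 1/12 / 37/168 = 14/37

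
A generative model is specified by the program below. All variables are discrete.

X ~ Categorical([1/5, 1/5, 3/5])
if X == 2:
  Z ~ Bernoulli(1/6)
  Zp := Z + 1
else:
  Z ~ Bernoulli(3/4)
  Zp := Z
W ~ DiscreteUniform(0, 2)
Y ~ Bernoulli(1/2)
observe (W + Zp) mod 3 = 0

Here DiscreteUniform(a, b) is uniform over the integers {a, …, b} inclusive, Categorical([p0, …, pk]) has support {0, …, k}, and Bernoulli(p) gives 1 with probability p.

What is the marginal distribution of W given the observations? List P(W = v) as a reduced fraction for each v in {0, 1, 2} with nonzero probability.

P(W=0) = 1/10, P(W=1) = 1/10, P(W=2) = 4/5

Enumerate traces; 12 have nonzero weight after conditioning:
  (X=0, Z=0, W=0, Y=0) weight 1/120
  (X=0, Z=0, W=0, Y=1) weight 1/120
  (X=0, Z=1, W=2, Y=0) weight 1/40
  (X=0, Z=1, W=2, Y=1) weight 1/40
  (X=1, Z=0, W=0, Y=0) weight 1/120
  (X=1, Z=0, W=0, Y=1) weight 1/120
  (X=1, Z=1, W=2, Y=0) weight 1/40
  (X=1, Z=1, W=2, Y=1) weight 1/40
  (X=2, Z=1, W=1, Y=0) weight 1/60
  … 3 more
Group by W:
  weight(W=0) = 1/30
  weight(W=1) = 1/30
  weight(W=2) = 4/15
Total weight = 1/30 + 1/30 + 4/15 = 1/3
P(W=0 | obs) = 1/30 / 1/3 = 1/10
P(W=1 | obs) = 1/30 / 1/3 = 1/10
P(W=2 | obs) = 4/15 / 1/3 = 4/5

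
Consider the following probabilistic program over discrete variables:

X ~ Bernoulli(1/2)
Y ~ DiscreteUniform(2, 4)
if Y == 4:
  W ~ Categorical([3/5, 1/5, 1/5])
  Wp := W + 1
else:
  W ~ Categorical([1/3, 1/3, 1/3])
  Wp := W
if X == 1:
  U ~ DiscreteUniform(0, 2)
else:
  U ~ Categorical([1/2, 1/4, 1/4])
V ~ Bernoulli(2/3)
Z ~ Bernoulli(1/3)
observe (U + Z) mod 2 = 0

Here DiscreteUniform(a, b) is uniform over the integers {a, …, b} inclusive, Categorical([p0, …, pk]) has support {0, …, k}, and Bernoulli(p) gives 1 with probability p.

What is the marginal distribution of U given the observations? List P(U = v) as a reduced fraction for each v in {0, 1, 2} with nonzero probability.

Enumerate traces; 108 have nonzero weight after conditioning:
  (X=0, Y=2, W=0, U=0, V=0, Z=0) weight 1/162
  (X=0, Y=2, W=0, U=0, V=1, Z=0) weight 1/81
  (X=0, Y=2, W=0, U=1, V=0, Z=1) weight 1/648
  (X=0, Y=2, W=0, U=1, V=1, Z=1) weight 1/324
  (X=0, Y=2, W=0, U=2, V=0, Z=0) weight 1/324
  (X=0, Y=2, W=0, U=2, V=1, Z=0) weight 1/162
  (X=0, Y=2, W=1, U=0, V=0, Z=0) weight 1/162
  (X=0, Y=2, W=1, U=0, V=1, Z=0) weight 1/81
  … 100 more
Group by U:
  weight(U=0) = 5/18
  weight(U=1) = 7/72
  weight(U=2) = 7/36
Total weight = 5/18 + 7/72 + 7/36 = 41/72
P(U=0 | obs) = 5/18 / 41/72 = 20/41
P(U=1 | obs) = 7/72 / 41/72 = 7/41
P(U=2 | obs) = 7/36 / 41/72 = 14/41

P(U=0) = 20/41, P(U=1) = 7/41, P(U=2) = 14/41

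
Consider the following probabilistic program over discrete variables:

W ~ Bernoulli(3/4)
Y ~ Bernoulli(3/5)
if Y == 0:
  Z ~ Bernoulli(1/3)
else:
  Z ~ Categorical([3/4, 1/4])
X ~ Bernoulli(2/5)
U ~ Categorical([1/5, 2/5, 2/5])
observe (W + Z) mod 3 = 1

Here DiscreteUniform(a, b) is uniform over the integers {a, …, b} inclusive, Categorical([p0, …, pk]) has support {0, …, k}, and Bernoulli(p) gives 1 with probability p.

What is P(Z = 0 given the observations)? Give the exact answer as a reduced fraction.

P(Z = 0 | obs) = 129/146

Enumerate traces; 24 have nonzero weight after conditioning:
  (W=0, Y=0, Z=1, X=0, U=0) weight 1/250
  (W=0, Y=0, Z=1, X=0, U=1) weight 1/125
  (W=0, Y=0, Z=1, X=0, U=2) weight 1/125
  (W=0, Y=0, Z=1, X=1, U=0) weight 1/375
  (W=0, Y=0, Z=1, X=1, U=1) weight 2/375
  (W=0, Y=0, Z=1, X=1, U=2) weight 2/375
  (W=0, Y=1, Z=1, X=0, U=0) weight 9/2000
  (W=0, Y=1, Z=1, X=0, U=1) weight 9/1000
  (W=1, Y=0, Z=0, X=0, U=0) weight 3/125
  … 15 more
Group by Z:
  weight(Z=0) = 43/80
  weight(Z=1) = 17/240
Total weight = 43/80 + 17/240 = 73/120
P(Z=0 | obs) = 43/80 / 73/120 = 129/146
P(Z=1 | obs) = 17/240 / 73/120 = 17/146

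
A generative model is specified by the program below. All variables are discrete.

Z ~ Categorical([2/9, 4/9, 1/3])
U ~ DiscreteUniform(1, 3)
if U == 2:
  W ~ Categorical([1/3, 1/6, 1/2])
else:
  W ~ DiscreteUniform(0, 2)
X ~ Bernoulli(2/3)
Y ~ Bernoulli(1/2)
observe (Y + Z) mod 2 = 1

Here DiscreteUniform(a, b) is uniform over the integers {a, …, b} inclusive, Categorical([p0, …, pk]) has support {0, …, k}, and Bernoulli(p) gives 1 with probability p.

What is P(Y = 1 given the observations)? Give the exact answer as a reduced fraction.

P(Y = 1 | obs) = 5/9

Enumerate traces; 54 have nonzero weight after conditioning:
  (Z=0, U=1, W=0, X=0, Y=1) weight 1/243
  (Z=0, U=1, W=0, X=1, Y=1) weight 2/243
  (Z=0, U=1, W=1, X=0, Y=1) weight 1/243
  (Z=0, U=1, W=1, X=1, Y=1) weight 2/243
  (Z=0, U=1, W=2, X=0, Y=1) weight 1/243
  (Z=0, U=1, W=2, X=1, Y=1) weight 2/243
  (Z=0, U=2, W=0, X=0, Y=1) weight 1/243
  (Z=0, U=2, W=0, X=1, Y=1) weight 2/243
  (Z=1, U=1, W=0, X=0, Y=0) weight 2/243
  … 45 more
Group by Y:
  weight(Y=0) = 2/9
  weight(Y=1) = 5/18
Total weight = 2/9 + 5/18 = 1/2
P(Y=0 | obs) = 2/9 / 1/2 = 4/9
P(Y=1 | obs) = 5/18 / 1/2 = 5/9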